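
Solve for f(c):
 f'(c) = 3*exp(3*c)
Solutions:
 f(c) = C1 + exp(3*c)


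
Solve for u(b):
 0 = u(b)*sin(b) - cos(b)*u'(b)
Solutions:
 u(b) = C1/cos(b)


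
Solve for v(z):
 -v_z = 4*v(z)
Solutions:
 v(z) = C1*exp(-4*z)


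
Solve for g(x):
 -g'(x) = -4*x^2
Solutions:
 g(x) = C1 + 4*x^3/3


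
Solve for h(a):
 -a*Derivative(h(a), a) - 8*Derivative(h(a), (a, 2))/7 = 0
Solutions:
 h(a) = C1 + C2*erf(sqrt(7)*a/4)


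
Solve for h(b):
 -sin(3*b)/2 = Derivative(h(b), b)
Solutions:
 h(b) = C1 + cos(3*b)/6


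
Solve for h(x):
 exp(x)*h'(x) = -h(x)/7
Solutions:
 h(x) = C1*exp(exp(-x)/7)


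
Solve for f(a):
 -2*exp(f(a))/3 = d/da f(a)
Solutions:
 f(a) = log(1/(C1 + 2*a)) + log(3)


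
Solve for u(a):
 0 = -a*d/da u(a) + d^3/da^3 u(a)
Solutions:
 u(a) = C1 + Integral(C2*airyai(a) + C3*airybi(a), a)


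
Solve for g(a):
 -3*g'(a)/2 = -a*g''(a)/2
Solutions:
 g(a) = C1 + C2*a^4


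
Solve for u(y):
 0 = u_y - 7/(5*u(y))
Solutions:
 u(y) = -sqrt(C1 + 70*y)/5
 u(y) = sqrt(C1 + 70*y)/5


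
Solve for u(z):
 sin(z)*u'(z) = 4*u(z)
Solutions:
 u(z) = C1*(cos(z)^2 - 2*cos(z) + 1)/(cos(z)^2 + 2*cos(z) + 1)


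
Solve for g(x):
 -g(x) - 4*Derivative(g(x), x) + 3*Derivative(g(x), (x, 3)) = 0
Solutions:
 g(x) = C1*exp(-x) + C2*exp(x*(3 - sqrt(21))/6) + C3*exp(x*(3 + sqrt(21))/6)


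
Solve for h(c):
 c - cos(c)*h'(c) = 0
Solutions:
 h(c) = C1 + Integral(c/cos(c), c)


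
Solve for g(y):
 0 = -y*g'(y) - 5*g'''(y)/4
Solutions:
 g(y) = C1 + Integral(C2*airyai(-10^(2/3)*y/5) + C3*airybi(-10^(2/3)*y/5), y)


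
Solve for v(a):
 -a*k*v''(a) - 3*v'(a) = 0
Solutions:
 v(a) = C1 + a^(((re(k) - 3)*re(k) + im(k)^2)/(re(k)^2 + im(k)^2))*(C2*sin(3*log(a)*Abs(im(k))/(re(k)^2 + im(k)^2)) + C3*cos(3*log(a)*im(k)/(re(k)^2 + im(k)^2)))


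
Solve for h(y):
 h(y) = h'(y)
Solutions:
 h(y) = C1*exp(y)


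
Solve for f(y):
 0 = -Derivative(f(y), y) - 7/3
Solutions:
 f(y) = C1 - 7*y/3


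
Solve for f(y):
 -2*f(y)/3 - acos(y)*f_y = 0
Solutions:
 f(y) = C1*exp(-2*Integral(1/acos(y), y)/3)


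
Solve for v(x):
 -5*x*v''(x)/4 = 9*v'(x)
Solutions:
 v(x) = C1 + C2/x^(31/5)


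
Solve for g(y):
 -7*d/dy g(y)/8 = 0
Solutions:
 g(y) = C1


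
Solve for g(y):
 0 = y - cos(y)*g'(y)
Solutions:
 g(y) = C1 + Integral(y/cos(y), y)


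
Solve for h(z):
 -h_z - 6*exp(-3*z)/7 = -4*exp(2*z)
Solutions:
 h(z) = C1 + 2*exp(2*z) + 2*exp(-3*z)/7


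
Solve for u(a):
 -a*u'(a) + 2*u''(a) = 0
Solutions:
 u(a) = C1 + C2*erfi(a/2)


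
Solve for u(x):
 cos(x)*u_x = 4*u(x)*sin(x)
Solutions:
 u(x) = C1/cos(x)^4


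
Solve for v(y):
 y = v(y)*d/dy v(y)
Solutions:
 v(y) = -sqrt(C1 + y^2)
 v(y) = sqrt(C1 + y^2)


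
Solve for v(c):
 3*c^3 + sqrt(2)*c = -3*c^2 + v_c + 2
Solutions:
 v(c) = C1 + 3*c^4/4 + c^3 + sqrt(2)*c^2/2 - 2*c


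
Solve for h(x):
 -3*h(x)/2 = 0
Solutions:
 h(x) = 0


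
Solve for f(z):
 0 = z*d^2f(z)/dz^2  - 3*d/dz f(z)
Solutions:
 f(z) = C1 + C2*z^4


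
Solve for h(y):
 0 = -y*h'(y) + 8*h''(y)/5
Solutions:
 h(y) = C1 + C2*erfi(sqrt(5)*y/4)


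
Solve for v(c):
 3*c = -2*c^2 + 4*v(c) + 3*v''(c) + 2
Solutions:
 v(c) = C1*sin(2*sqrt(3)*c/3) + C2*cos(2*sqrt(3)*c/3) + c^2/2 + 3*c/4 - 5/4


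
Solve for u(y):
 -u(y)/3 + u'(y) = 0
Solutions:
 u(y) = C1*exp(y/3)


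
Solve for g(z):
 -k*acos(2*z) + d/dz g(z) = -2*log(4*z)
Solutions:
 g(z) = C1 + k*(z*acos(2*z) - sqrt(1 - 4*z^2)/2) - 2*z*log(z) - 4*z*log(2) + 2*z


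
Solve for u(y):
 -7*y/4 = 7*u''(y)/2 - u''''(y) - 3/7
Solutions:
 u(y) = C1 + C2*y + C3*exp(-sqrt(14)*y/2) + C4*exp(sqrt(14)*y/2) - y^3/12 + 3*y^2/49


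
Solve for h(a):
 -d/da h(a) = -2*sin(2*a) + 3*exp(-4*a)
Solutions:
 h(a) = C1 - cos(2*a) + 3*exp(-4*a)/4


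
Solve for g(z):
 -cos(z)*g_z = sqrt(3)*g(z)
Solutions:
 g(z) = C1*(sin(z) - 1)^(sqrt(3)/2)/(sin(z) + 1)^(sqrt(3)/2)


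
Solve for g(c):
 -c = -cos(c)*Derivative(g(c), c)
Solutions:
 g(c) = C1 + Integral(c/cos(c), c)


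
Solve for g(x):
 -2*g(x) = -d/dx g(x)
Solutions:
 g(x) = C1*exp(2*x)


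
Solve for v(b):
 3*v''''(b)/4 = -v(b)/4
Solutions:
 v(b) = (C1*sin(sqrt(2)*3^(3/4)*b/6) + C2*cos(sqrt(2)*3^(3/4)*b/6))*exp(-sqrt(2)*3^(3/4)*b/6) + (C3*sin(sqrt(2)*3^(3/4)*b/6) + C4*cos(sqrt(2)*3^(3/4)*b/6))*exp(sqrt(2)*3^(3/4)*b/6)


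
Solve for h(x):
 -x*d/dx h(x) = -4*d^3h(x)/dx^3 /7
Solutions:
 h(x) = C1 + Integral(C2*airyai(14^(1/3)*x/2) + C3*airybi(14^(1/3)*x/2), x)


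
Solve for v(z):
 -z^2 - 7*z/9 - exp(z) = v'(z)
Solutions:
 v(z) = C1 - z^3/3 - 7*z^2/18 - exp(z)


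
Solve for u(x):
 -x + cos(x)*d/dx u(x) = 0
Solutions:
 u(x) = C1 + Integral(x/cos(x), x)


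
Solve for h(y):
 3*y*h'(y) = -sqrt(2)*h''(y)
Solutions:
 h(y) = C1 + C2*erf(2^(1/4)*sqrt(3)*y/2)


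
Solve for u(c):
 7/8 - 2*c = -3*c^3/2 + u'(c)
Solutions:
 u(c) = C1 + 3*c^4/8 - c^2 + 7*c/8


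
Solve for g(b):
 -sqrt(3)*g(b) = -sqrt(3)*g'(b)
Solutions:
 g(b) = C1*exp(b)


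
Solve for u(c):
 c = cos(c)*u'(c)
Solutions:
 u(c) = C1 + Integral(c/cos(c), c)


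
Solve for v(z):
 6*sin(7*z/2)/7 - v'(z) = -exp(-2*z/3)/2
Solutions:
 v(z) = C1 - 12*cos(7*z/2)/49 - 3*exp(-2*z/3)/4


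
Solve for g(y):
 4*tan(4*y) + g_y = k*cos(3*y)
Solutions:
 g(y) = C1 + k*sin(3*y)/3 + log(cos(4*y))


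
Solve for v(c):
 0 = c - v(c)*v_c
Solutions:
 v(c) = -sqrt(C1 + c^2)
 v(c) = sqrt(C1 + c^2)


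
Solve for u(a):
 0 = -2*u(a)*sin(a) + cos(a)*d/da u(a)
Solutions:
 u(a) = C1/cos(a)^2


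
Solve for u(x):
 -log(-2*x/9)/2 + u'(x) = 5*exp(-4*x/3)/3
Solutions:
 u(x) = C1 + x*log(-x)/2 + x*(-log(3) - 1/2 + log(2)/2) - 5*exp(-4*x/3)/4


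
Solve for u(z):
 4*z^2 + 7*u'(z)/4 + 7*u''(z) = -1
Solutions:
 u(z) = C1 + C2*exp(-z/4) - 16*z^3/21 + 64*z^2/7 - 516*z/7


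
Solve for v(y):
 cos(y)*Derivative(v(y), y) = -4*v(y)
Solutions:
 v(y) = C1*(sin(y)^2 - 2*sin(y) + 1)/(sin(y)^2 + 2*sin(y) + 1)


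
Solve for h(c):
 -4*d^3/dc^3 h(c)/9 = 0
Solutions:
 h(c) = C1 + C2*c + C3*c^2


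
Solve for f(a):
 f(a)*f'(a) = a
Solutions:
 f(a) = -sqrt(C1 + a^2)
 f(a) = sqrt(C1 + a^2)


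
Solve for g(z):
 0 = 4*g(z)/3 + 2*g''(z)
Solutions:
 g(z) = C1*sin(sqrt(6)*z/3) + C2*cos(sqrt(6)*z/3)


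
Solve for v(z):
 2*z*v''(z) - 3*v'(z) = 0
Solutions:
 v(z) = C1 + C2*z^(5/2)


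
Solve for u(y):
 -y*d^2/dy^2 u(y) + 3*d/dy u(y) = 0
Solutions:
 u(y) = C1 + C2*y^4


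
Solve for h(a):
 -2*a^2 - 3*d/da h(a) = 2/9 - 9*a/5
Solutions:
 h(a) = C1 - 2*a^3/9 + 3*a^2/10 - 2*a/27


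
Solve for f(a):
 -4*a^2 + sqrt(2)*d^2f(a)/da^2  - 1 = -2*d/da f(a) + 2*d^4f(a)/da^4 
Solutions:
 f(a) = C1 + C2*exp(-a*(2^(5/6)*3^(2/3)/(sqrt(3)*sqrt(27 - sqrt(2)) + 9)^(1/3) + 12^(1/3)*(sqrt(3)*sqrt(27 - sqrt(2)) + 9)^(1/3))/12)*sin(3^(1/6)*a*(-3*2^(5/6)/(sqrt(3)*sqrt(27 - sqrt(2)) + 9)^(1/3) + 6^(2/3)*(sqrt(3)*sqrt(27 - sqrt(2)) + 9)^(1/3))/12) + C3*exp(-a*(2^(5/6)*3^(2/3)/(sqrt(3)*sqrt(27 - sqrt(2)) + 9)^(1/3) + 12^(1/3)*(sqrt(3)*sqrt(27 - sqrt(2)) + 9)^(1/3))/12)*cos(3^(1/6)*a*(-3*2^(5/6)/(sqrt(3)*sqrt(27 - sqrt(2)) + 9)^(1/3) + 6^(2/3)*(sqrt(3)*sqrt(27 - sqrt(2)) + 9)^(1/3))/12) + C4*exp(a*(2^(5/6)*3^(2/3)/(sqrt(3)*sqrt(27 - sqrt(2)) + 9)^(1/3) + 12^(1/3)*(sqrt(3)*sqrt(27 - sqrt(2)) + 9)^(1/3))/6) + 2*a^3/3 - sqrt(2)*a^2 + 5*a/2


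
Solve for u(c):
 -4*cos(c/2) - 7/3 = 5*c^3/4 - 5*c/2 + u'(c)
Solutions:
 u(c) = C1 - 5*c^4/16 + 5*c^2/4 - 7*c/3 - 8*sin(c/2)


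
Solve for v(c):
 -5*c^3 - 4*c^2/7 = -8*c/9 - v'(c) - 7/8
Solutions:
 v(c) = C1 + 5*c^4/4 + 4*c^3/21 - 4*c^2/9 - 7*c/8


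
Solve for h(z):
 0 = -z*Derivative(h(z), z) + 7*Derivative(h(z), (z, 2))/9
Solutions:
 h(z) = C1 + C2*erfi(3*sqrt(14)*z/14)


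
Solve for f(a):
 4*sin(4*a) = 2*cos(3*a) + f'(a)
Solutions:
 f(a) = C1 - 2*sin(3*a)/3 - cos(4*a)


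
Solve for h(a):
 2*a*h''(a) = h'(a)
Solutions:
 h(a) = C1 + C2*a^(3/2)


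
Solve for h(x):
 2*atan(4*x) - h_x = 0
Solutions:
 h(x) = C1 + 2*x*atan(4*x) - log(16*x^2 + 1)/4


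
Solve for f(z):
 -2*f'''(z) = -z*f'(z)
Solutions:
 f(z) = C1 + Integral(C2*airyai(2^(2/3)*z/2) + C3*airybi(2^(2/3)*z/2), z)


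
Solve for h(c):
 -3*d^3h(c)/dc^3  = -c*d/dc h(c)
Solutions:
 h(c) = C1 + Integral(C2*airyai(3^(2/3)*c/3) + C3*airybi(3^(2/3)*c/3), c)


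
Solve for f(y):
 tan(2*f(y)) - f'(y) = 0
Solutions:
 f(y) = -asin(C1*exp(2*y))/2 + pi/2
 f(y) = asin(C1*exp(2*y))/2


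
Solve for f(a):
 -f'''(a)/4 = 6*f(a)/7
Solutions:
 f(a) = C3*exp(-2*3^(1/3)*7^(2/3)*a/7) + (C1*sin(3^(5/6)*7^(2/3)*a/7) + C2*cos(3^(5/6)*7^(2/3)*a/7))*exp(3^(1/3)*7^(2/3)*a/7)


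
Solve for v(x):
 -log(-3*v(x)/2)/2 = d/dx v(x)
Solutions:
 2*Integral(1/(log(-_y) - log(2) + log(3)), (_y, v(x))) = C1 - x


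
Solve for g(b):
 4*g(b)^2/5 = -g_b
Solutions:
 g(b) = 5/(C1 + 4*b)


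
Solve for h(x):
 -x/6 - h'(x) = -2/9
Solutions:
 h(x) = C1 - x^2/12 + 2*x/9


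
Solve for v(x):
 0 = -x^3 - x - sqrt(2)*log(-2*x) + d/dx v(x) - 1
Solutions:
 v(x) = C1 + x^4/4 + x^2/2 + sqrt(2)*x*log(-x) + x*(-sqrt(2) + sqrt(2)*log(2) + 1)


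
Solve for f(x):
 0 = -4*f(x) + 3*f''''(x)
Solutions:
 f(x) = C1*exp(-sqrt(2)*3^(3/4)*x/3) + C2*exp(sqrt(2)*3^(3/4)*x/3) + C3*sin(sqrt(2)*3^(3/4)*x/3) + C4*cos(sqrt(2)*3^(3/4)*x/3)


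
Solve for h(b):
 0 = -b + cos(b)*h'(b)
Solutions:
 h(b) = C1 + Integral(b/cos(b), b)


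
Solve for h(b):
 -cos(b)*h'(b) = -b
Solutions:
 h(b) = C1 + Integral(b/cos(b), b)


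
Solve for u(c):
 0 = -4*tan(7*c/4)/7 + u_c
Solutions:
 u(c) = C1 - 16*log(cos(7*c/4))/49


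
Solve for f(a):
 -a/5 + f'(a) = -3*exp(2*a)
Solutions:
 f(a) = C1 + a^2/10 - 3*exp(2*a)/2


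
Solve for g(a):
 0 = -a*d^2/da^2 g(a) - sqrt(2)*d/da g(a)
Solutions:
 g(a) = C1 + C2*a^(1 - sqrt(2))


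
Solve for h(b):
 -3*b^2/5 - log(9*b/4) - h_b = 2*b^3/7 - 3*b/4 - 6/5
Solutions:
 h(b) = C1 - b^4/14 - b^3/5 + 3*b^2/8 - b*log(b) + b*log(4/9) + 11*b/5


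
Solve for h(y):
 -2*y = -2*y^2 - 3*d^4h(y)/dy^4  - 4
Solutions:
 h(y) = C1 + C2*y + C3*y^2 + C4*y^3 - y^6/540 + y^5/180 - y^4/18


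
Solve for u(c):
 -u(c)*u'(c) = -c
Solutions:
 u(c) = -sqrt(C1 + c^2)
 u(c) = sqrt(C1 + c^2)


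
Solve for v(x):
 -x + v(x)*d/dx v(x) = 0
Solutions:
 v(x) = -sqrt(C1 + x^2)
 v(x) = sqrt(C1 + x^2)


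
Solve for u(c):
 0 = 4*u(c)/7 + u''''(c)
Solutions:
 u(c) = (C1*sin(7^(3/4)*c/7) + C2*cos(7^(3/4)*c/7))*exp(-7^(3/4)*c/7) + (C3*sin(7^(3/4)*c/7) + C4*cos(7^(3/4)*c/7))*exp(7^(3/4)*c/7)


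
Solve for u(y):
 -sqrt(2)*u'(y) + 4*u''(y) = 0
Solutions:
 u(y) = C1 + C2*exp(sqrt(2)*y/4)


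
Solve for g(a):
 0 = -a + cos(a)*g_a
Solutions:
 g(a) = C1 + Integral(a/cos(a), a)


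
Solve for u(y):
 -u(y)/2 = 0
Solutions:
 u(y) = 0


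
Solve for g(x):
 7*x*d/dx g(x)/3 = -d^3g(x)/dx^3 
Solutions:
 g(x) = C1 + Integral(C2*airyai(-3^(2/3)*7^(1/3)*x/3) + C3*airybi(-3^(2/3)*7^(1/3)*x/3), x)


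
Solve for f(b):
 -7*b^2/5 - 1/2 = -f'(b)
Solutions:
 f(b) = C1 + 7*b^3/15 + b/2


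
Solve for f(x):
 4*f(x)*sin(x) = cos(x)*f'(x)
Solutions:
 f(x) = C1/cos(x)^4


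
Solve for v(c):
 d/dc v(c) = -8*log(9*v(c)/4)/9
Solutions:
 -9*Integral(1/(-log(_y) - 2*log(3) + 2*log(2)), (_y, v(c)))/8 = C1 - c


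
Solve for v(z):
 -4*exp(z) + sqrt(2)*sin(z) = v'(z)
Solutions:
 v(z) = C1 - 4*exp(z) - sqrt(2)*cos(z)


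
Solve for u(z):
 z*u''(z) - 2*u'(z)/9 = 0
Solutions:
 u(z) = C1 + C2*z^(11/9)


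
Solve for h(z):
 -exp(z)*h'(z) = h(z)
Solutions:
 h(z) = C1*exp(exp(-z))


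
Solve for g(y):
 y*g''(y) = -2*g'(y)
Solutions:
 g(y) = C1 + C2/y


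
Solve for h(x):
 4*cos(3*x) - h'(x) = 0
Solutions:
 h(x) = C1 + 4*sin(3*x)/3


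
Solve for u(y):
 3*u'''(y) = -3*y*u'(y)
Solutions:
 u(y) = C1 + Integral(C2*airyai(-y) + C3*airybi(-y), y)


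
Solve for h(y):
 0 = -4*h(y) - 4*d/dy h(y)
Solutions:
 h(y) = C1*exp(-y)


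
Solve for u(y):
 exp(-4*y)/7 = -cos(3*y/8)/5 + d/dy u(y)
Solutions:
 u(y) = C1 + 8*sin(3*y/8)/15 - exp(-4*y)/28


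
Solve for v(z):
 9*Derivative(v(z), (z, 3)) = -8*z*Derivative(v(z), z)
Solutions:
 v(z) = C1 + Integral(C2*airyai(-2*3^(1/3)*z/3) + C3*airybi(-2*3^(1/3)*z/3), z)


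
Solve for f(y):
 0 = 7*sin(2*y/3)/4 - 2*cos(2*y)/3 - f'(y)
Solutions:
 f(y) = C1 - sin(2*y)/3 - 21*cos(2*y/3)/8


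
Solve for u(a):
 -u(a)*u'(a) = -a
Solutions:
 u(a) = -sqrt(C1 + a^2)
 u(a) = sqrt(C1 + a^2)


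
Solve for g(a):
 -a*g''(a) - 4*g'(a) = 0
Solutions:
 g(a) = C1 + C2/a^3


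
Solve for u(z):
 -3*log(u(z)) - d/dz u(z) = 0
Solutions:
 li(u(z)) = C1 - 3*z


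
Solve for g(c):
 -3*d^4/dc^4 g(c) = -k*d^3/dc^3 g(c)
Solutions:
 g(c) = C1 + C2*c + C3*c^2 + C4*exp(c*k/3)


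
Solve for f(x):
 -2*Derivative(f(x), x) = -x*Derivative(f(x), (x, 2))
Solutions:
 f(x) = C1 + C2*x^3


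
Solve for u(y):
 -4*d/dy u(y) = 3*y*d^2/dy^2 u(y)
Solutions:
 u(y) = C1 + C2/y^(1/3)


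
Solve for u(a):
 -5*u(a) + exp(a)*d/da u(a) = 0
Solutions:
 u(a) = C1*exp(-5*exp(-a))


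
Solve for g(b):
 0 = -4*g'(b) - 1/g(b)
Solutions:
 g(b) = -sqrt(C1 - 2*b)/2
 g(b) = sqrt(C1 - 2*b)/2


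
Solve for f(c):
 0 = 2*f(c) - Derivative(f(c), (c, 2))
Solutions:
 f(c) = C1*exp(-sqrt(2)*c) + C2*exp(sqrt(2)*c)


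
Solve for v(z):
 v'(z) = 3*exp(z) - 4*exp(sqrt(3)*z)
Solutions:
 v(z) = C1 + 3*exp(z) - 4*sqrt(3)*exp(sqrt(3)*z)/3


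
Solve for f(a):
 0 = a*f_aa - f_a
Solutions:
 f(a) = C1 + C2*a^2


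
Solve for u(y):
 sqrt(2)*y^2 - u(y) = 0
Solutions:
 u(y) = sqrt(2)*y^2


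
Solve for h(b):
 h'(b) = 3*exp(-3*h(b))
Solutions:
 h(b) = log(C1 + 9*b)/3
 h(b) = log((-3^(1/3) - 3^(5/6)*I)*(C1 + 3*b)^(1/3)/2)
 h(b) = log((-3^(1/3) + 3^(5/6)*I)*(C1 + 3*b)^(1/3)/2)


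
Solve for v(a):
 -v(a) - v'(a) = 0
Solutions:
 v(a) = C1*exp(-a)


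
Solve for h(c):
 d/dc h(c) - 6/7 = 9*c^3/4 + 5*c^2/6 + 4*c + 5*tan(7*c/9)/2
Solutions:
 h(c) = C1 + 9*c^4/16 + 5*c^3/18 + 2*c^2 + 6*c/7 - 45*log(cos(7*c/9))/14


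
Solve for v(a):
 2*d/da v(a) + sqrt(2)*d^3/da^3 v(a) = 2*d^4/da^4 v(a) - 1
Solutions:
 v(a) = C1 + C2*exp(a*(-2^(1/3)*(sqrt(2) + 54 + sqrt(2)*sqrt(-1 + (sqrt(2) + 54)^2/2))^(1/3) - 2^(2/3)/(sqrt(2) + 54 + sqrt(2)*sqrt(-1 + (sqrt(2) + 54)^2/2))^(1/3) + 2*sqrt(2))/12)*sin(2^(1/3)*sqrt(3)*a*(-(sqrt(2) + 54 + sqrt(2)*sqrt(-1 + 1458*(-1 - sqrt(2)/54)^2))^(1/3) + 2^(1/3)/(sqrt(2) + 54 + sqrt(2)*sqrt(-1 + 1458*(-1 - sqrt(2)/54)^2))^(1/3))/12) + C3*exp(a*(-2^(1/3)*(sqrt(2) + 54 + sqrt(2)*sqrt(-1 + (sqrt(2) + 54)^2/2))^(1/3) - 2^(2/3)/(sqrt(2) + 54 + sqrt(2)*sqrt(-1 + (sqrt(2) + 54)^2/2))^(1/3) + 2*sqrt(2))/12)*cos(2^(1/3)*sqrt(3)*a*(-(sqrt(2) + 54 + sqrt(2)*sqrt(-1 + 1458*(-1 - sqrt(2)/54)^2))^(1/3) + 2^(1/3)/(sqrt(2) + 54 + sqrt(2)*sqrt(-1 + 1458*(-1 - sqrt(2)/54)^2))^(1/3))/12) + C4*exp(a*(2^(2/3)/(sqrt(2) + 54 + sqrt(2)*sqrt(-1 + (sqrt(2) + 54)^2/2))^(1/3) + sqrt(2) + 2^(1/3)*(sqrt(2) + 54 + sqrt(2)*sqrt(-1 + (sqrt(2) + 54)^2/2))^(1/3))/6) - a/2


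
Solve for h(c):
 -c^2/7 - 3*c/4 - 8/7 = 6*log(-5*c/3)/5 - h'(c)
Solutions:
 h(c) = C1 + c^3/21 + 3*c^2/8 + 6*c*log(-c)/5 + 2*c*(-21*log(3) - 1 + 21*log(5))/35


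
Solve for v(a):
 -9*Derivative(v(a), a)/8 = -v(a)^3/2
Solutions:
 v(a) = -3*sqrt(2)*sqrt(-1/(C1 + 4*a))/2
 v(a) = 3*sqrt(2)*sqrt(-1/(C1 + 4*a))/2


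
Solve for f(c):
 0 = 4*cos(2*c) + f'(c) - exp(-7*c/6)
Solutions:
 f(c) = C1 - 2*sin(2*c) - 6*exp(-7*c/6)/7


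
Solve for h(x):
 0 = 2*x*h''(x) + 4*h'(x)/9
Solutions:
 h(x) = C1 + C2*x^(7/9)


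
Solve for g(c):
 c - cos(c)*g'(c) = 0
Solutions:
 g(c) = C1 + Integral(c/cos(c), c)


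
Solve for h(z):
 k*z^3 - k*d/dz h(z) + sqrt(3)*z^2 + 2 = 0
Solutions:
 h(z) = C1 + z^4/4 + sqrt(3)*z^3/(3*k) + 2*z/k


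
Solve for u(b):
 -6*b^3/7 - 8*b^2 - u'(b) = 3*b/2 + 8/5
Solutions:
 u(b) = C1 - 3*b^4/14 - 8*b^3/3 - 3*b^2/4 - 8*b/5


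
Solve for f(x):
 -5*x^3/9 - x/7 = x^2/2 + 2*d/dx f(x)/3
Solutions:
 f(x) = C1 - 5*x^4/24 - x^3/4 - 3*x^2/28


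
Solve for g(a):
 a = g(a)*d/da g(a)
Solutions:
 g(a) = -sqrt(C1 + a^2)
 g(a) = sqrt(C1 + a^2)


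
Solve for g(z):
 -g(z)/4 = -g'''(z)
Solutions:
 g(z) = C3*exp(2^(1/3)*z/2) + (C1*sin(2^(1/3)*sqrt(3)*z/4) + C2*cos(2^(1/3)*sqrt(3)*z/4))*exp(-2^(1/3)*z/4)


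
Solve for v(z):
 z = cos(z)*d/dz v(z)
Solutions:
 v(z) = C1 + Integral(z/cos(z), z)


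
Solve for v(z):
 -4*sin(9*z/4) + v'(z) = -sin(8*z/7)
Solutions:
 v(z) = C1 + 7*cos(8*z/7)/8 - 16*cos(9*z/4)/9


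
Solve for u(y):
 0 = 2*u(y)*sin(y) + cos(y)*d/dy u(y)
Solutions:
 u(y) = C1*cos(y)^2


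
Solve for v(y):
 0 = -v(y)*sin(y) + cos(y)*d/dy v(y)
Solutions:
 v(y) = C1/cos(y)


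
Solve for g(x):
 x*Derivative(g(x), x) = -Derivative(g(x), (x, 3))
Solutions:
 g(x) = C1 + Integral(C2*airyai(-x) + C3*airybi(-x), x)


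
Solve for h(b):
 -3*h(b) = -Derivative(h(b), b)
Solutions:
 h(b) = C1*exp(3*b)


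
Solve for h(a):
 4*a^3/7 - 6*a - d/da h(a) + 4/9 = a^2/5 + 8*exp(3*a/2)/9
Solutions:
 h(a) = C1 + a^4/7 - a^3/15 - 3*a^2 + 4*a/9 - 16*exp(3*a/2)/27


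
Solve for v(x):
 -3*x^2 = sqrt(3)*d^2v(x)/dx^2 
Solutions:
 v(x) = C1 + C2*x - sqrt(3)*x^4/12


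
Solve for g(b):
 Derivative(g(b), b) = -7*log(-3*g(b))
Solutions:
 Integral(1/(log(-_y) + log(3)), (_y, g(b)))/7 = C1 - b


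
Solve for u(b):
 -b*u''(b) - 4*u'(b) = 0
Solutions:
 u(b) = C1 + C2/b^3


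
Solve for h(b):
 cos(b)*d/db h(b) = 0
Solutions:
 h(b) = C1


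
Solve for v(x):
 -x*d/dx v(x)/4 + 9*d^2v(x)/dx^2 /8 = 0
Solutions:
 v(x) = C1 + C2*erfi(x/3)


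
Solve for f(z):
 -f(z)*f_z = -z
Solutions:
 f(z) = -sqrt(C1 + z^2)
 f(z) = sqrt(C1 + z^2)


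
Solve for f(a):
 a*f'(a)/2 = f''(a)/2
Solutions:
 f(a) = C1 + C2*erfi(sqrt(2)*a/2)


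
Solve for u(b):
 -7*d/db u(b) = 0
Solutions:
 u(b) = C1


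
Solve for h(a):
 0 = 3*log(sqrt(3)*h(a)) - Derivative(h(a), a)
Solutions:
 -2*Integral(1/(2*log(_y) + log(3)), (_y, h(a)))/3 = C1 - a


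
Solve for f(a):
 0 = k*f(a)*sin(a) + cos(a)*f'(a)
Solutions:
 f(a) = C1*exp(k*log(cos(a)))


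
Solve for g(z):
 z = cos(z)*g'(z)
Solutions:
 g(z) = C1 + Integral(z/cos(z), z)


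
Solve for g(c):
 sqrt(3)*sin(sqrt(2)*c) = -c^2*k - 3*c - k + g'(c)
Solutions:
 g(c) = C1 + c^3*k/3 + 3*c^2/2 + c*k - sqrt(6)*cos(sqrt(2)*c)/2


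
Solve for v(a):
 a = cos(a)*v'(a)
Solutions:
 v(a) = C1 + Integral(a/cos(a), a)


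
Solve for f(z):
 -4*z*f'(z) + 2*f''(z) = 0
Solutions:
 f(z) = C1 + C2*erfi(z)


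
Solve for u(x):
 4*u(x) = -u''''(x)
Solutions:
 u(x) = (C1*sin(x) + C2*cos(x))*exp(-x) + (C3*sin(x) + C4*cos(x))*exp(x)


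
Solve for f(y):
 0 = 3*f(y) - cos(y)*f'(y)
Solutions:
 f(y) = C1*(sin(y) + 1)^(3/2)/(sin(y) - 1)^(3/2)


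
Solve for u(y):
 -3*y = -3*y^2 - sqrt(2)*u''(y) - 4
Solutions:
 u(y) = C1 + C2*y - sqrt(2)*y^4/8 + sqrt(2)*y^3/4 - sqrt(2)*y^2


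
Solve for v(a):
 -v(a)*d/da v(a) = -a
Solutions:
 v(a) = -sqrt(C1 + a^2)
 v(a) = sqrt(C1 + a^2)


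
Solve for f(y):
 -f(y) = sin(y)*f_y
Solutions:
 f(y) = C1*sqrt(cos(y) + 1)/sqrt(cos(y) - 1)


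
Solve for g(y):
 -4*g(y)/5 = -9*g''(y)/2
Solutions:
 g(y) = C1*exp(-2*sqrt(10)*y/15) + C2*exp(2*sqrt(10)*y/15)


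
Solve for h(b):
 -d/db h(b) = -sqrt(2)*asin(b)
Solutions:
 h(b) = C1 + sqrt(2)*(b*asin(b) + sqrt(1 - b^2))


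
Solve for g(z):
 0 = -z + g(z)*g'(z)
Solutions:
 g(z) = -sqrt(C1 + z^2)
 g(z) = sqrt(C1 + z^2)


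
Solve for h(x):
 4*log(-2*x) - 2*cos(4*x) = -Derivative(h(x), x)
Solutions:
 h(x) = C1 - 4*x*log(-x) - 4*x*log(2) + 4*x + sin(4*x)/2


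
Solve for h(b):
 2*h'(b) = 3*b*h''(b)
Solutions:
 h(b) = C1 + C2*b^(5/3)


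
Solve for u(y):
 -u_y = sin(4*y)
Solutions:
 u(y) = C1 + cos(4*y)/4


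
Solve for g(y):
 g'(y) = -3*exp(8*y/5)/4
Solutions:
 g(y) = C1 - 15*exp(8*y/5)/32


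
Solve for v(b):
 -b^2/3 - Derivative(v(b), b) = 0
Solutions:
 v(b) = C1 - b^3/9


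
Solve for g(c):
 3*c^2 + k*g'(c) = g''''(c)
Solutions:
 g(c) = C1 + C2*exp(c*k^(1/3)) + C3*exp(c*k^(1/3)*(-1 + sqrt(3)*I)/2) + C4*exp(-c*k^(1/3)*(1 + sqrt(3)*I)/2) - c^3/k


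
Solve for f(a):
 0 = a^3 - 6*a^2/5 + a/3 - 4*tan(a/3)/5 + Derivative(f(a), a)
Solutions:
 f(a) = C1 - a^4/4 + 2*a^3/5 - a^2/6 - 12*log(cos(a/3))/5


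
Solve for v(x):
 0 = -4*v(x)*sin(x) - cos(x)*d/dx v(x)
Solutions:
 v(x) = C1*cos(x)^4


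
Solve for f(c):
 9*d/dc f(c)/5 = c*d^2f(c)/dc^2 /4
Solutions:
 f(c) = C1 + C2*c^(41/5)


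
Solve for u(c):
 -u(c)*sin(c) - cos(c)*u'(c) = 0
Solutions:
 u(c) = C1*cos(c)


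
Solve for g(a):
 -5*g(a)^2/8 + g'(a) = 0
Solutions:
 g(a) = -8/(C1 + 5*a)


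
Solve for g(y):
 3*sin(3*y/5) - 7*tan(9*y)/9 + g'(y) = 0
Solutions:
 g(y) = C1 - 7*log(cos(9*y))/81 + 5*cos(3*y/5)


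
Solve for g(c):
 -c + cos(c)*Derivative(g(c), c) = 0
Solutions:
 g(c) = C1 + Integral(c/cos(c), c)


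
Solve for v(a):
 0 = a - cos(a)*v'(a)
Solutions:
 v(a) = C1 + Integral(a/cos(a), a)


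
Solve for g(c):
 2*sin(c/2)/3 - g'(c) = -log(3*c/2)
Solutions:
 g(c) = C1 + c*log(c) - c - c*log(2) + c*log(3) - 4*cos(c/2)/3


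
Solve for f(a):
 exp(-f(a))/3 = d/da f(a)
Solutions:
 f(a) = log(C1 + a/3)


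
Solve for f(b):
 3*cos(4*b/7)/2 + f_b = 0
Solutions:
 f(b) = C1 - 21*sin(4*b/7)/8


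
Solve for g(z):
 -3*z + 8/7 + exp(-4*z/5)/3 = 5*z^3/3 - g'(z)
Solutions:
 g(z) = C1 + 5*z^4/12 + 3*z^2/2 - 8*z/7 + 5*exp(-4*z/5)/12


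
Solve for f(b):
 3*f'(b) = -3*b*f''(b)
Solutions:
 f(b) = C1 + C2*log(b)


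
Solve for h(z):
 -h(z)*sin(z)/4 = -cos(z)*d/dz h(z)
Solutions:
 h(z) = C1/cos(z)^(1/4)


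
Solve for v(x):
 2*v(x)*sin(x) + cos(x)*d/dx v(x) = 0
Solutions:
 v(x) = C1*cos(x)^2


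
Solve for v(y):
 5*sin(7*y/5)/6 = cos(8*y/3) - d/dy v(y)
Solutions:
 v(y) = C1 + 3*sin(8*y/3)/8 + 25*cos(7*y/5)/42


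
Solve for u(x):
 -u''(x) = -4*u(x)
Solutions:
 u(x) = C1*exp(-2*x) + C2*exp(2*x)


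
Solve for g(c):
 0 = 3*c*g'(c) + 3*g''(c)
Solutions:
 g(c) = C1 + C2*erf(sqrt(2)*c/2)


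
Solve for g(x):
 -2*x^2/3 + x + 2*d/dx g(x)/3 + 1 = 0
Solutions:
 g(x) = C1 + x^3/3 - 3*x^2/4 - 3*x/2


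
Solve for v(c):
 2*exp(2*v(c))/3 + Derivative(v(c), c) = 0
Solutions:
 v(c) = log(-sqrt(1/(C1 + 2*c))) - log(2) + log(6)/2
 v(c) = log(1/(C1 + 2*c))/2 - log(2) + log(6)/2


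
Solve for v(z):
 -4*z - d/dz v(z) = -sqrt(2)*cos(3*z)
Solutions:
 v(z) = C1 - 2*z^2 + sqrt(2)*sin(3*z)/3


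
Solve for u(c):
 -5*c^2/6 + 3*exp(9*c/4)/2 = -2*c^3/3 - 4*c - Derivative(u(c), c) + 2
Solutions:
 u(c) = C1 - c^4/6 + 5*c^3/18 - 2*c^2 + 2*c - 2*exp(9*c/4)/3


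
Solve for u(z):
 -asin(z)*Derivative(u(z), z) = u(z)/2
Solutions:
 u(z) = C1*exp(-Integral(1/asin(z), z)/2)


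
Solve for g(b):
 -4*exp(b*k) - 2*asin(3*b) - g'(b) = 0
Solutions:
 g(b) = C1 - 2*b*asin(3*b) - 2*sqrt(1 - 9*b^2)/3 - 4*Piecewise((exp(b*k)/k, Ne(k, 0)), (b, True))


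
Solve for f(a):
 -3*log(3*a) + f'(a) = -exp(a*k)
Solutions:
 f(a) = C1 + 3*a*log(a) + 3*a*(-1 + log(3)) + Piecewise((-exp(a*k)/k, Ne(k, 0)), (-a, True))


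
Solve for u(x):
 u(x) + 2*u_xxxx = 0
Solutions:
 u(x) = (C1*sin(2^(1/4)*x/2) + C2*cos(2^(1/4)*x/2))*exp(-2^(1/4)*x/2) + (C3*sin(2^(1/4)*x/2) + C4*cos(2^(1/4)*x/2))*exp(2^(1/4)*x/2)


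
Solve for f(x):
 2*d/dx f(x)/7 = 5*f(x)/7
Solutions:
 f(x) = C1*exp(5*x/2)


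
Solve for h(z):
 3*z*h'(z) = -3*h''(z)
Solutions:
 h(z) = C1 + C2*erf(sqrt(2)*z/2)


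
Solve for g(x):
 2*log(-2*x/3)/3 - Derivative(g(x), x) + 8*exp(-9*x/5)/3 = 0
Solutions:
 g(x) = C1 + 2*x*log(-x)/3 + 2*x*(-log(3) - 1 + log(2))/3 - 40*exp(-9*x/5)/27


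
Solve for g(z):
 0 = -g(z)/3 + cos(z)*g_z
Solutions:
 g(z) = C1*(sin(z) + 1)^(1/6)/(sin(z) - 1)^(1/6)


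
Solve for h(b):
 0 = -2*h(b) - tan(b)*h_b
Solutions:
 h(b) = C1/sin(b)^2


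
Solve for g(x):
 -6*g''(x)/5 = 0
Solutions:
 g(x) = C1 + C2*x


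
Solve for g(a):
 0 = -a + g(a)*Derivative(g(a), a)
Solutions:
 g(a) = -sqrt(C1 + a^2)
 g(a) = sqrt(C1 + a^2)


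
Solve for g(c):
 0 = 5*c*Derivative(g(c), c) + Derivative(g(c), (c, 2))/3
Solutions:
 g(c) = C1 + C2*erf(sqrt(30)*c/2)


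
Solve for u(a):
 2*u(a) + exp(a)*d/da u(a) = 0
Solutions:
 u(a) = C1*exp(2*exp(-a))


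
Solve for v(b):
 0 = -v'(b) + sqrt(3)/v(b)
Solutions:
 v(b) = -sqrt(C1 + 2*sqrt(3)*b)
 v(b) = sqrt(C1 + 2*sqrt(3)*b)


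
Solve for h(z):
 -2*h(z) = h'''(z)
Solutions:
 h(z) = C3*exp(-2^(1/3)*z) + (C1*sin(2^(1/3)*sqrt(3)*z/2) + C2*cos(2^(1/3)*sqrt(3)*z/2))*exp(2^(1/3)*z/2)


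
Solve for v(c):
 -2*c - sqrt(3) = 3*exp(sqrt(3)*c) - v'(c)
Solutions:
 v(c) = C1 + c^2 + sqrt(3)*c + sqrt(3)*exp(sqrt(3)*c)


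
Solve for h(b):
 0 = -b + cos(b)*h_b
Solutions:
 h(b) = C1 + Integral(b/cos(b), b)


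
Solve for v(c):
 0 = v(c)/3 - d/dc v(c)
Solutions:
 v(c) = C1*exp(c/3)


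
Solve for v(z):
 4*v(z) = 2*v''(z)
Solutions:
 v(z) = C1*exp(-sqrt(2)*z) + C2*exp(sqrt(2)*z)


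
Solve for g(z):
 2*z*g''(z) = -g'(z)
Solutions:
 g(z) = C1 + C2*sqrt(z)


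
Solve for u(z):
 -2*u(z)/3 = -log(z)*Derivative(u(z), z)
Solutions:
 u(z) = C1*exp(2*li(z)/3)


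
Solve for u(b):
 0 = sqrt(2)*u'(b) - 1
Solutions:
 u(b) = C1 + sqrt(2)*b/2


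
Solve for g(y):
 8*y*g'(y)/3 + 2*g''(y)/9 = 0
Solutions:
 g(y) = C1 + C2*erf(sqrt(6)*y)


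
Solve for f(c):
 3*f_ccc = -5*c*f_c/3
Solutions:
 f(c) = C1 + Integral(C2*airyai(-15^(1/3)*c/3) + C3*airybi(-15^(1/3)*c/3), c)


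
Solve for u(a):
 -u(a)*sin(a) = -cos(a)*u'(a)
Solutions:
 u(a) = C1/cos(a)


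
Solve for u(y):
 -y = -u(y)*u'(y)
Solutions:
 u(y) = -sqrt(C1 + y^2)
 u(y) = sqrt(C1 + y^2)


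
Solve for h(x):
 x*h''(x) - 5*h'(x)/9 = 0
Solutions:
 h(x) = C1 + C2*x^(14/9)


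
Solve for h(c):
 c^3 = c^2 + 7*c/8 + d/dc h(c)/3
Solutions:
 h(c) = C1 + 3*c^4/4 - c^3 - 21*c^2/16


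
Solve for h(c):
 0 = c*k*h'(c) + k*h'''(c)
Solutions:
 h(c) = C1 + Integral(C2*airyai(-c) + C3*airybi(-c), c)


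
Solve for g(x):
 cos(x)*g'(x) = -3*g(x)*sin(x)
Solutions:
 g(x) = C1*cos(x)^3


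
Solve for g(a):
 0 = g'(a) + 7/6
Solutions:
 g(a) = C1 - 7*a/6


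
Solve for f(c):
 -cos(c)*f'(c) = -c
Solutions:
 f(c) = C1 + Integral(c/cos(c), c)


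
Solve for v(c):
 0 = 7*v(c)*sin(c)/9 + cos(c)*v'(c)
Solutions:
 v(c) = C1*cos(c)^(7/9)


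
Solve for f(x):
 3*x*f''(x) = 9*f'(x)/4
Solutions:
 f(x) = C1 + C2*x^(7/4)


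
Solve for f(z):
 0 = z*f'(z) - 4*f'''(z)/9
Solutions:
 f(z) = C1 + Integral(C2*airyai(2^(1/3)*3^(2/3)*z/2) + C3*airybi(2^(1/3)*3^(2/3)*z/2), z)


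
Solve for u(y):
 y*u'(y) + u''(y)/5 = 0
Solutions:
 u(y) = C1 + C2*erf(sqrt(10)*y/2)


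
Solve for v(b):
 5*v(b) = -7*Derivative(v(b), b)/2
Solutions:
 v(b) = C1*exp(-10*b/7)


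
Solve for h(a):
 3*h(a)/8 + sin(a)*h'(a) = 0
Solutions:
 h(a) = C1*(cos(a) + 1)^(3/16)/(cos(a) - 1)^(3/16)


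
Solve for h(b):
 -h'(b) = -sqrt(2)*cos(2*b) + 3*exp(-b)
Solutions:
 h(b) = C1 + sqrt(2)*sin(2*b)/2 + 3*exp(-b)


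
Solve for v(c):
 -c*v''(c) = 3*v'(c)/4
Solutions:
 v(c) = C1 + C2*c^(1/4)


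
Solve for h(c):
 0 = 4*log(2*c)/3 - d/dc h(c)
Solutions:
 h(c) = C1 + 4*c*log(c)/3 - 4*c/3 + 4*c*log(2)/3


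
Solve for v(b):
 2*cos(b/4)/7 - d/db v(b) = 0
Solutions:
 v(b) = C1 + 8*sin(b/4)/7


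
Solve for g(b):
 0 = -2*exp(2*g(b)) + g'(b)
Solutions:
 g(b) = log(-sqrt(-1/(C1 + 2*b))) - log(2)/2
 g(b) = log(-1/(C1 + 2*b))/2 - log(2)/2


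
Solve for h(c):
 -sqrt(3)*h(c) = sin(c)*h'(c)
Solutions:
 h(c) = C1*(cos(c) + 1)^(sqrt(3)/2)/(cos(c) - 1)^(sqrt(3)/2)


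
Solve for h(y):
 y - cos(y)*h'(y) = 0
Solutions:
 h(y) = C1 + Integral(y/cos(y), y)


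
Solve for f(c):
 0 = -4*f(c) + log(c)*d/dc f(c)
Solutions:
 f(c) = C1*exp(4*li(c))


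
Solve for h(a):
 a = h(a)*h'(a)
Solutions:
 h(a) = -sqrt(C1 + a^2)
 h(a) = sqrt(C1 + a^2)


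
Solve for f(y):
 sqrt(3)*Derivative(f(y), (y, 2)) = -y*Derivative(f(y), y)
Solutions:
 f(y) = C1 + C2*erf(sqrt(2)*3^(3/4)*y/6)


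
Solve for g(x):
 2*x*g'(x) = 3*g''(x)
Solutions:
 g(x) = C1 + C2*erfi(sqrt(3)*x/3)


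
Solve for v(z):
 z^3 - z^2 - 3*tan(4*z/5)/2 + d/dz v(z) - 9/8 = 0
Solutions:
 v(z) = C1 - z^4/4 + z^3/3 + 9*z/8 - 15*log(cos(4*z/5))/8


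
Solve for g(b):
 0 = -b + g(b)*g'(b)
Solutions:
 g(b) = -sqrt(C1 + b^2)
 g(b) = sqrt(C1 + b^2)


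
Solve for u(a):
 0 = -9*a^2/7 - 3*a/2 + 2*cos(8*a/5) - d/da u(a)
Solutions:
 u(a) = C1 - 3*a^3/7 - 3*a^2/4 + 5*sin(8*a/5)/4


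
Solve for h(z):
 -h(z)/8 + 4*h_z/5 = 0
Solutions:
 h(z) = C1*exp(5*z/32)


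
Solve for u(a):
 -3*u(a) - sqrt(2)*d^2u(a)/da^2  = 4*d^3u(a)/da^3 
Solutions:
 u(a) = C1*exp(a*(-2*sqrt(2) + 2^(2/3)/(sqrt(2) + 324 + sqrt(-2 + (sqrt(2) + 324)^2))^(1/3) + 2^(1/3)*(sqrt(2) + 324 + sqrt(-2 + (sqrt(2) + 324)^2))^(1/3))/24)*sin(2^(1/3)*sqrt(3)*a*(-(sqrt(2) + 324 + sqrt(-2 + (sqrt(2) + 324)^2))^(1/3) + 2^(1/3)/(sqrt(2) + 324 + sqrt(-2 + (sqrt(2) + 324)^2))^(1/3))/24) + C2*exp(a*(-2*sqrt(2) + 2^(2/3)/(sqrt(2) + 324 + sqrt(-2 + (sqrt(2) + 324)^2))^(1/3) + 2^(1/3)*(sqrt(2) + 324 + sqrt(-2 + (sqrt(2) + 324)^2))^(1/3))/24)*cos(2^(1/3)*sqrt(3)*a*(-(sqrt(2) + 324 + sqrt(-2 + (sqrt(2) + 324)^2))^(1/3) + 2^(1/3)/(sqrt(2) + 324 + sqrt(-2 + (sqrt(2) + 324)^2))^(1/3))/24) + C3*exp(-a*(2^(2/3)/(sqrt(2) + 324 + sqrt(-2 + (sqrt(2) + 324)^2))^(1/3) + sqrt(2) + 2^(1/3)*(sqrt(2) + 324 + sqrt(-2 + (sqrt(2) + 324)^2))^(1/3))/12)


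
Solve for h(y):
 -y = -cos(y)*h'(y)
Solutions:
 h(y) = C1 + Integral(y/cos(y), y)


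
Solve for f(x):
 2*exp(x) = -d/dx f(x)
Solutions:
 f(x) = C1 - 2*exp(x)


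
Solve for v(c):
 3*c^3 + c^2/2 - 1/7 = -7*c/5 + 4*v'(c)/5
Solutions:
 v(c) = C1 + 15*c^4/16 + 5*c^3/24 + 7*c^2/8 - 5*c/28


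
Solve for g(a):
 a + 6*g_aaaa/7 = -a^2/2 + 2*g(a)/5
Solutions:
 g(a) = C1*exp(-15^(3/4)*7^(1/4)*a/15) + C2*exp(15^(3/4)*7^(1/4)*a/15) + C3*sin(15^(3/4)*7^(1/4)*a/15) + C4*cos(15^(3/4)*7^(1/4)*a/15) + 5*a^2/4 + 5*a/2


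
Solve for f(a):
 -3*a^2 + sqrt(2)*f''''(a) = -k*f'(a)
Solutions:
 f(a) = C1 + C2*exp(2^(5/6)*a*(-k)^(1/3)/2) + C3*exp(2^(5/6)*a*(-k)^(1/3)*(-1 + sqrt(3)*I)/4) + C4*exp(-2^(5/6)*a*(-k)^(1/3)*(1 + sqrt(3)*I)/4) + a^3/k


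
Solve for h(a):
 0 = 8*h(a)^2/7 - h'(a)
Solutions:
 h(a) = -7/(C1 + 8*a)


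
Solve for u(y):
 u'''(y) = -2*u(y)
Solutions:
 u(y) = C3*exp(-2^(1/3)*y) + (C1*sin(2^(1/3)*sqrt(3)*y/2) + C2*cos(2^(1/3)*sqrt(3)*y/2))*exp(2^(1/3)*y/2)


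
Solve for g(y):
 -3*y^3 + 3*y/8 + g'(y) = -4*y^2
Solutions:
 g(y) = C1 + 3*y^4/4 - 4*y^3/3 - 3*y^2/16


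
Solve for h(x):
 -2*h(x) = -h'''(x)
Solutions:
 h(x) = C3*exp(2^(1/3)*x) + (C1*sin(2^(1/3)*sqrt(3)*x/2) + C2*cos(2^(1/3)*sqrt(3)*x/2))*exp(-2^(1/3)*x/2)


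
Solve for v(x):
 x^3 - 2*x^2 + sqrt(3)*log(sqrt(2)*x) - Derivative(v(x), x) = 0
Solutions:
 v(x) = C1 + x^4/4 - 2*x^3/3 + sqrt(3)*x*log(x) - sqrt(3)*x + sqrt(3)*x*log(2)/2


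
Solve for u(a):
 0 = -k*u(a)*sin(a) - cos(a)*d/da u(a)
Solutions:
 u(a) = C1*exp(k*log(cos(a)))


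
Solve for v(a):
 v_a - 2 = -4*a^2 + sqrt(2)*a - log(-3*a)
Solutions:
 v(a) = C1 - 4*a^3/3 + sqrt(2)*a^2/2 - a*log(-a) + a*(3 - log(3))


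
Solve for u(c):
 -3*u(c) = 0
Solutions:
 u(c) = 0


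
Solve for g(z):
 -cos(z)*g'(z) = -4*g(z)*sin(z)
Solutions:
 g(z) = C1/cos(z)^4


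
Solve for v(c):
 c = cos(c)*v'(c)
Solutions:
 v(c) = C1 + Integral(c/cos(c), c)


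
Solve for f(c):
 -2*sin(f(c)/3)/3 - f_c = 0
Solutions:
 2*c/3 + 3*log(cos(f(c)/3) - 1)/2 - 3*log(cos(f(c)/3) + 1)/2 = C1


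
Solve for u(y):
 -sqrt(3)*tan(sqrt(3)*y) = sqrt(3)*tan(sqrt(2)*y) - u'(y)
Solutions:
 u(y) = C1 - sqrt(6)*log(cos(sqrt(2)*y))/2 - log(cos(sqrt(3)*y))


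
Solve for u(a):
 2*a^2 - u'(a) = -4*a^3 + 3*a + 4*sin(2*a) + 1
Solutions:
 u(a) = C1 + a^4 + 2*a^3/3 - 3*a^2/2 - a + 2*cos(2*a)


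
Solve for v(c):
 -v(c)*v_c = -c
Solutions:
 v(c) = -sqrt(C1 + c^2)
 v(c) = sqrt(C1 + c^2)


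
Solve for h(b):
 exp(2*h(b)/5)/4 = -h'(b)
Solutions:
 h(b) = 5*log(-sqrt(-1/(C1 - b))) + 5*log(10)/2
 h(b) = 5*log(-1/(C1 - b))/2 + 5*log(10)/2


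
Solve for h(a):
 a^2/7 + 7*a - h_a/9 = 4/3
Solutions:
 h(a) = C1 + 3*a^3/7 + 63*a^2/2 - 12*a


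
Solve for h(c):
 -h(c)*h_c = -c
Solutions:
 h(c) = -sqrt(C1 + c^2)
 h(c) = sqrt(C1 + c^2)


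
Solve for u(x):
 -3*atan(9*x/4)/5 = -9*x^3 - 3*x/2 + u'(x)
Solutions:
 u(x) = C1 + 9*x^4/4 + 3*x^2/4 - 3*x*atan(9*x/4)/5 + 2*log(81*x^2 + 16)/15


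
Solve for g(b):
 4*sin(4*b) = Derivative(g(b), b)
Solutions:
 g(b) = C1 - cos(4*b)


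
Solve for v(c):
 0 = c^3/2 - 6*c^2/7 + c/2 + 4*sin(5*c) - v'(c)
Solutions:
 v(c) = C1 + c^4/8 - 2*c^3/7 + c^2/4 - 4*cos(5*c)/5


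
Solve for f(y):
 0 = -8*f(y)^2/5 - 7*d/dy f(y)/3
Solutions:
 f(y) = 35/(C1 + 24*y)


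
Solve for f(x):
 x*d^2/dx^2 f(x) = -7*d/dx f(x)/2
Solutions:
 f(x) = C1 + C2/x^(5/2)


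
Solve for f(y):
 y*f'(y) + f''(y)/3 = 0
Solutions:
 f(y) = C1 + C2*erf(sqrt(6)*y/2)


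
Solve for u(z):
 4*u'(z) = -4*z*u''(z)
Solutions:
 u(z) = C1 + C2*log(z)


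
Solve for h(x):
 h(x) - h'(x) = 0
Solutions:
 h(x) = C1*exp(x)


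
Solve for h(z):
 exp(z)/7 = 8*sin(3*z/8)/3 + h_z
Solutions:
 h(z) = C1 + exp(z)/7 + 64*cos(3*z/8)/9


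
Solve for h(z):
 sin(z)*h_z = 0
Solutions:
 h(z) = C1


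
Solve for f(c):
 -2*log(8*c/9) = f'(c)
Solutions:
 f(c) = C1 - 2*c*log(c) + c*log(81/64) + 2*c


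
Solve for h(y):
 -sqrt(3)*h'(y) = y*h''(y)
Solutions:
 h(y) = C1 + C2*y^(1 - sqrt(3))


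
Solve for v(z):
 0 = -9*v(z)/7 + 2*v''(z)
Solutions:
 v(z) = C1*exp(-3*sqrt(14)*z/14) + C2*exp(3*sqrt(14)*z/14)


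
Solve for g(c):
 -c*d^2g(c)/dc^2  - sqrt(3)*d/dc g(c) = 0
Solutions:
 g(c) = C1 + C2*c^(1 - sqrt(3))


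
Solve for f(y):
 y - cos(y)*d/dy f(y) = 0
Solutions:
 f(y) = C1 + Integral(y/cos(y), y)


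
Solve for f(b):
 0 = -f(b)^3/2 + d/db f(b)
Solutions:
 f(b) = -sqrt(-1/(C1 + b))
 f(b) = sqrt(-1/(C1 + b))


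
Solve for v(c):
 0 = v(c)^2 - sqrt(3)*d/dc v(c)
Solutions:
 v(c) = -3/(C1 + sqrt(3)*c)


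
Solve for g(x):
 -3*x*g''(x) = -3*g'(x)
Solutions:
 g(x) = C1 + C2*x^2


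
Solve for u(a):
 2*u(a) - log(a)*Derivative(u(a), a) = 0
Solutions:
 u(a) = C1*exp(2*li(a))


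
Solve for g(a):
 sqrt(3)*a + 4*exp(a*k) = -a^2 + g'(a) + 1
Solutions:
 g(a) = C1 + a^3/3 + sqrt(3)*a^2/2 - a + 4*exp(a*k)/k


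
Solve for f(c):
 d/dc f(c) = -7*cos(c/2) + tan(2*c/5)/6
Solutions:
 f(c) = C1 - 5*log(cos(2*c/5))/12 - 14*sin(c/2)


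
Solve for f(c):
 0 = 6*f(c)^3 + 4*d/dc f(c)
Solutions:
 f(c) = -sqrt(-1/(C1 - 3*c))
 f(c) = sqrt(-1/(C1 - 3*c))


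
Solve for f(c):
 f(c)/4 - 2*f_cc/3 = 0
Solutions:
 f(c) = C1*exp(-sqrt(6)*c/4) + C2*exp(sqrt(6)*c/4)


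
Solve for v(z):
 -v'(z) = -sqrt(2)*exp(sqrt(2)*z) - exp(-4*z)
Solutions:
 v(z) = C1 + exp(sqrt(2)*z) - exp(-4*z)/4


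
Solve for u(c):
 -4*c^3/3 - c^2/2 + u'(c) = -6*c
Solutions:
 u(c) = C1 + c^4/3 + c^3/6 - 3*c^2


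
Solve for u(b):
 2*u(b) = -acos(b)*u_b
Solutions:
 u(b) = C1*exp(-2*Integral(1/acos(b), b))


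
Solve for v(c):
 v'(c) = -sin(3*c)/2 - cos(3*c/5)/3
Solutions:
 v(c) = C1 - 5*sin(3*c/5)/9 + cos(3*c)/6


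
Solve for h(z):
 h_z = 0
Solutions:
 h(z) = C1


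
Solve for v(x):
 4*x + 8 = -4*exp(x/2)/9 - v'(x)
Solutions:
 v(x) = C1 - 2*x^2 - 8*x - 8*exp(x/2)/9


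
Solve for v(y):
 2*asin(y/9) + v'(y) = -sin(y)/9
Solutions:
 v(y) = C1 - 2*y*asin(y/9) - 2*sqrt(81 - y^2) + cos(y)/9


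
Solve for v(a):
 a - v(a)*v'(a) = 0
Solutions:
 v(a) = -sqrt(C1 + a^2)
 v(a) = sqrt(C1 + a^2)


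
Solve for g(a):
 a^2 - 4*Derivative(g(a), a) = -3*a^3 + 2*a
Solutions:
 g(a) = C1 + 3*a^4/16 + a^3/12 - a^2/4


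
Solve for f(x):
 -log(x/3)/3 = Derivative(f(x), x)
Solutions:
 f(x) = C1 - x*log(x)/3 + x/3 + x*log(3)/3


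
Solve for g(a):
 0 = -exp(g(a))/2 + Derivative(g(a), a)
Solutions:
 g(a) = log(-1/(C1 + a)) + log(2)


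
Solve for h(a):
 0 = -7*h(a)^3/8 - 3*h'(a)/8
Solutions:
 h(a) = -sqrt(6)*sqrt(-1/(C1 - 7*a))/2
 h(a) = sqrt(6)*sqrt(-1/(C1 - 7*a))/2


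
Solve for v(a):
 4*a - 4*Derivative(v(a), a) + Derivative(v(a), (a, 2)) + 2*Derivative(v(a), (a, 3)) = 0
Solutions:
 v(a) = C1 + C2*exp(a*(-1 + sqrt(33))/4) + C3*exp(-a*(1 + sqrt(33))/4) + a^2/2 + a/4


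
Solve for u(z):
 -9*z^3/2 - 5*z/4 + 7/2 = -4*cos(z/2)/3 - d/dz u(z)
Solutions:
 u(z) = C1 + 9*z^4/8 + 5*z^2/8 - 7*z/2 - 8*sin(z/2)/3


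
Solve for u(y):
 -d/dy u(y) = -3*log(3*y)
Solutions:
 u(y) = C1 + 3*y*log(y) - 3*y + y*log(27)


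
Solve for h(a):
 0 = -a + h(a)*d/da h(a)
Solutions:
 h(a) = -sqrt(C1 + a^2)
 h(a) = sqrt(C1 + a^2)


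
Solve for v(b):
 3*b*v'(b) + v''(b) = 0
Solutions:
 v(b) = C1 + C2*erf(sqrt(6)*b/2)


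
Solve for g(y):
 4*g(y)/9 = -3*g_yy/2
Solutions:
 g(y) = C1*sin(2*sqrt(6)*y/9) + C2*cos(2*sqrt(6)*y/9)


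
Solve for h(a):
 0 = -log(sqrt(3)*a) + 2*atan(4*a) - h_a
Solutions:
 h(a) = C1 - a*log(a) + 2*a*atan(4*a) - a*log(3)/2 + a - log(16*a^2 + 1)/4


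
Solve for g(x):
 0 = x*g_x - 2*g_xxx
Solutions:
 g(x) = C1 + Integral(C2*airyai(2^(2/3)*x/2) + C3*airybi(2^(2/3)*x/2), x)


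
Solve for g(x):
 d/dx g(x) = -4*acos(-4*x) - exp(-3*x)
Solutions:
 g(x) = C1 - 4*x*acos(-4*x) - sqrt(1 - 16*x^2) + exp(-3*x)/3


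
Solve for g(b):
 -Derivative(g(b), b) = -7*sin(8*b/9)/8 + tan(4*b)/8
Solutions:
 g(b) = C1 + log(cos(4*b))/32 - 63*cos(8*b/9)/64


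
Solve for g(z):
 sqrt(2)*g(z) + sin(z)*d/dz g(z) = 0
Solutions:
 g(z) = C1*(cos(z) + 1)^(sqrt(2)/2)/(cos(z) - 1)^(sqrt(2)/2)


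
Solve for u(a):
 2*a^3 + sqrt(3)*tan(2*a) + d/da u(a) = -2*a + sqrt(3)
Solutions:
 u(a) = C1 - a^4/2 - a^2 + sqrt(3)*a + sqrt(3)*log(cos(2*a))/2


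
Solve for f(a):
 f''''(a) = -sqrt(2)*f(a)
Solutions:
 f(a) = (C1*sin(2^(5/8)*a/2) + C2*cos(2^(5/8)*a/2))*exp(-2^(5/8)*a/2) + (C3*sin(2^(5/8)*a/2) + C4*cos(2^(5/8)*a/2))*exp(2^(5/8)*a/2)


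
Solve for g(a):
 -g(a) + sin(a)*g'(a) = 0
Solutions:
 g(a) = C1*sqrt(cos(a) - 1)/sqrt(cos(a) + 1)


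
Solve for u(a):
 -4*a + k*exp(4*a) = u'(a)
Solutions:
 u(a) = C1 - 2*a^2 + k*exp(4*a)/4


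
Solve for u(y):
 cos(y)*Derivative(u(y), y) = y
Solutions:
 u(y) = C1 + Integral(y/cos(y), y)


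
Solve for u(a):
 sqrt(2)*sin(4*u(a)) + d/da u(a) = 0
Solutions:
 u(a) = -acos((-C1 - exp(8*sqrt(2)*a))/(C1 - exp(8*sqrt(2)*a)))/4 + pi/2
 u(a) = acos((-C1 - exp(8*sqrt(2)*a))/(C1 - exp(8*sqrt(2)*a)))/4


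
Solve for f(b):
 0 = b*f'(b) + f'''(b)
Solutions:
 f(b) = C1 + Integral(C2*airyai(-b) + C3*airybi(-b), b)


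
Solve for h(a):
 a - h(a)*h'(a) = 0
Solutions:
 h(a) = -sqrt(C1 + a^2)
 h(a) = sqrt(C1 + a^2)


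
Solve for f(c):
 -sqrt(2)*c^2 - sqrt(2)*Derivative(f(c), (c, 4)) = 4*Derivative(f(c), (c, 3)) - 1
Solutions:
 f(c) = C1 + C2*c + C3*c^2 + C4*exp(-2*sqrt(2)*c) - sqrt(2)*c^5/240 + c^4/96 + c^3*(4 - sqrt(2))/96
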